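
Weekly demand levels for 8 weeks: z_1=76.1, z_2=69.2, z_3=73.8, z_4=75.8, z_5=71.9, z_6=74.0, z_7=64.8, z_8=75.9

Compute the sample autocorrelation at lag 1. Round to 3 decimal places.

-0.470

Mean z̄ = (76.1 + 69.2 + 73.8 + 75.8 + 71.9 + 74.0 + 64.8 + 75.9)/8 = 72.6875
Deviations from mean: 3.4125, -3.4875, 1.1125, 3.1125, -0.7875, 1.3125, -7.8875, 3.2125
Numerator Σ_{t=1}^{7}(z_t−z̄)(z_{t+1}−z̄) = -51.4939
Denominator Σ(z_t−z̄)² = 109.6088
r_1 = -51.4939 / 109.6088 = -0.470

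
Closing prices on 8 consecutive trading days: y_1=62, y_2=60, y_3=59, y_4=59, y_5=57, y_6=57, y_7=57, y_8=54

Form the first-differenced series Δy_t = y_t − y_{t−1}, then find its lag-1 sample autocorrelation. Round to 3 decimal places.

-0.309

First differences Δy: -2, -1, 0, -2, 0, 0, -3
Mean of differences = -1.1429
Numerator Σ(Δy_t−Δȳ)(Δy_{t+1}−Δȳ) = -2.7347
Denominator Σ(Δy_t−Δȳ)² = 8.8571
r_1(Δy) = -2.7347 / 8.8571 = -0.309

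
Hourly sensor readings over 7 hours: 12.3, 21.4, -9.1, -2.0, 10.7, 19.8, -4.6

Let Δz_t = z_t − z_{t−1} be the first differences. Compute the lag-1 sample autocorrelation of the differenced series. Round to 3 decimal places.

First differences Δz: 9.1, -30.5, 7.1, 12.7, 9.1, -24.4
Mean of differences = -2.8167
Numerator Σ(Δz_t−Δz̄)(Δz_{t+1}−Δz̄) = -522.8403
Denominator Σ(Δz_t−Δz̄)² = 1855.3283
r_1(Δz) = -522.8403 / 1855.3283 = -0.282

-0.282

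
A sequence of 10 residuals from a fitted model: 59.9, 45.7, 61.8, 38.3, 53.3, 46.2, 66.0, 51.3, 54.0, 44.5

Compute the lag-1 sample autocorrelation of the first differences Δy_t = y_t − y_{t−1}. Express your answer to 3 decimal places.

First differences Δy: -14.2, 16.1, -23.5, 15.0, -7.1, 19.8, -14.7, 2.7, -9.5
Mean of differences = -1.7111
Numerator Σ(Δy_t−Δȳ)(Δy_{t+1}−Δȳ) = -1551.6757
Denominator Σ(Δy_t−Δȳ)² = 1967.8289
r_1(Δy) = -1551.6757 / 1967.8289 = -0.789

-0.789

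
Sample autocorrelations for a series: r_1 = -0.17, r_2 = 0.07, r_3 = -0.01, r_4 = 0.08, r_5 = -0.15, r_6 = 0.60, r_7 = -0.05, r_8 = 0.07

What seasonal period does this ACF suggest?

The largest autocorrelation is r_6 = 0.60; the remaining lags stay at or below 0.08.
The dominant spike at lag 6 indicates a seasonal period of 6.

6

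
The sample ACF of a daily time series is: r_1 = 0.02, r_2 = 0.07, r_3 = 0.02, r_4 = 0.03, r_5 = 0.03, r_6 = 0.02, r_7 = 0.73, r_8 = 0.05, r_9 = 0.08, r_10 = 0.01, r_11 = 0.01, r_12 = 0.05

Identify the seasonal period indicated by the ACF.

The largest autocorrelation is r_7 = 0.73; the remaining lags stay at or below 0.08.
The dominant spike at lag 7 indicates a seasonal period of 7.

7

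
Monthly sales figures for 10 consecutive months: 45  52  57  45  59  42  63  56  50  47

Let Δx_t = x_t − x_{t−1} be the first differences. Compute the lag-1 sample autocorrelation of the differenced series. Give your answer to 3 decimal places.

First differences Δx: 7, 5, -12, 14, -17, 21, -7, -6, -3
Mean of differences = 0.2222
Numerator Σ(Δx_t−Δx̄)(Δx_{t+1}−Δx̄) = -874.6049
Denominator Σ(Δx_t−Δx̄)² = 1237.5556
r_1(Δx) = -874.6049 / 1237.5556 = -0.707

-0.707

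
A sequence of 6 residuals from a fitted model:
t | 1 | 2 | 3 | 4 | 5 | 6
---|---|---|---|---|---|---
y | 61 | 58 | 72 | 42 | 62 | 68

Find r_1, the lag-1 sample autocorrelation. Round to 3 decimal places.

-0.481

Mean ȳ = (61 + 58 + 72 + 42 + 62 + 68)/6 = 60.5000
Deviations from mean: 0.5000, -2.5000, 11.5000, -18.5000, 1.5000, 7.5000
Σ(y_t−ȳ)(y_{t+1}−ȳ) = (-1.2500) + (-28.7500) + (-212.7500) + (-27.7500) + (11.2500) = -259.2500
Denominator Σ(y_t−ȳ)² = 539.5000
r_1 = -259.2500 / 539.5000 = -0.481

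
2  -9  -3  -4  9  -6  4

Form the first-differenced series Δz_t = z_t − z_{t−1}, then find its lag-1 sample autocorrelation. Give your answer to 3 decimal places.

-0.662

First differences Δz: -11, 6, -1, 13, -15, 10
Mean of differences = 0.3333
Numerator Σ(Δz_t−Δz̄)(Δz_{t+1}−Δz̄) = -431.1111
Denominator Σ(Δz_t−Δz̄)² = 651.3333
r_1(Δz) = -431.1111 / 651.3333 = -0.662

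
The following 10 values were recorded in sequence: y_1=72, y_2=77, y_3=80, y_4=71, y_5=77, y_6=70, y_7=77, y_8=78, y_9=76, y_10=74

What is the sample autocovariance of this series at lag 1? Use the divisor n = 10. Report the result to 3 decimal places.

Mean ȳ = (72 + 77 + 80 + 71 + 77 + 70 + 77 + 78 + 76 + 74)/10 = 75.2000
Σ_{t=1}^{9}(y_t−ȳ)(y_{t+1}−ȳ) = -37.2400
γ_1 = -37.2400 / 10 = -3.724

-3.724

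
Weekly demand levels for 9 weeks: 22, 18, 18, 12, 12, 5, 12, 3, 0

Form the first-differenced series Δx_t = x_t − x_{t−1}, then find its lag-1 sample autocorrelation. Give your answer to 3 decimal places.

First differences Δx: -4, 0, -6, 0, -7, 7, -9, -3
Mean of differences = -2.7500
Numerator Σ(Δx_t−Δx̄)(Δx_{t+1}−Δx̄) = -133.8125
Denominator Σ(Δx_t−Δx̄)² = 179.5000
r_1(Δx) = -133.8125 / 179.5000 = -0.745

-0.745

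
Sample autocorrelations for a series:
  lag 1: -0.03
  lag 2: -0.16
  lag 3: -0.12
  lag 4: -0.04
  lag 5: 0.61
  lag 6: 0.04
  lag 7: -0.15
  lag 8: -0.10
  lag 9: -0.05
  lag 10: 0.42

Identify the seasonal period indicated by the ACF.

5

The largest autocorrelation is r_5 = 0.61, with a weaker echo at lag 10 (0.42); the remaining lags stay at or below 0.04.
The dominant spike at lag 5 indicates a seasonal period of 5.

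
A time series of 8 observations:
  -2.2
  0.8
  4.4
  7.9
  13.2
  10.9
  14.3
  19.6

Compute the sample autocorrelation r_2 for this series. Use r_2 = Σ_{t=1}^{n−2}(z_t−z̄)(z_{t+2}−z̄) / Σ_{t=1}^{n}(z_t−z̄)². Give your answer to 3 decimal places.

0.217

Mean z̄ = (-2.2 + 0.8 + 4.4 + 7.9 + 13.2 + 10.9 + 14.3 + 19.6)/8 = 8.6125
Σ(z_t−z̄)(z_{t+2}−z̄) = (45.5477) + (5.5664) + (-19.3248) + (-1.6298) + (26.0914) + (25.1339) = 81.3847
Denominator Σ(z_t−z̄)² = 375.5488
r_2 = 81.3847 / 375.5488 = 0.217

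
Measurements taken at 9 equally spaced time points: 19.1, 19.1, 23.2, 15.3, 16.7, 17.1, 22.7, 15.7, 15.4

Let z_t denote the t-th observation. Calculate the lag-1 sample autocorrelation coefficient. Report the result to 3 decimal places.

-0.172

Mean z̄ = (19.1 + 19.1 + 23.2 + 15.3 + 16.7 + 17.1 + 22.7 + 15.7 + 15.4)/9 = 18.2556
Numerator Σ_{t=1}^{8}(z_t−z̄)(z_{t+1}−z̄) = -12.5264
Denominator Σ(z_t−z̄)² = 72.8022
r_1 = -12.5264 / 72.8022 = -0.172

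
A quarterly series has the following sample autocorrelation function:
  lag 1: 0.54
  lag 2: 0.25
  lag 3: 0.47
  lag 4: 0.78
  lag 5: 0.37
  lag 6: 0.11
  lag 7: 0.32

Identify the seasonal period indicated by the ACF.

The largest autocorrelation is r_4 = 0.78; the remaining lags stay at or below 0.54. The elevated value at lag 1 (0.54), dropping to 0.25 at lag 2, reflects decaying short-term dependence rather than seasonality.
The dominant spike at lag 4 indicates a seasonal period of 4.

4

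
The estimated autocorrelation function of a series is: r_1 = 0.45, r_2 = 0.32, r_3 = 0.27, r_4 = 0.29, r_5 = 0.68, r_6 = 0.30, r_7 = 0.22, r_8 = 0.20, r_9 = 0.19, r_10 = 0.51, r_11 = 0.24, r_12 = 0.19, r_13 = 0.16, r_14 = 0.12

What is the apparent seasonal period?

5

The largest autocorrelation is r_5 = 0.68, with a weaker echo at lag 10 (0.51); the remaining lags stay at or below 0.45. The elevated value at lag 1 (0.45), dropping to 0.32 at lag 2, reflects decaying short-term dependence rather than seasonality.
The dominant spike at lag 5 indicates a seasonal period of 5.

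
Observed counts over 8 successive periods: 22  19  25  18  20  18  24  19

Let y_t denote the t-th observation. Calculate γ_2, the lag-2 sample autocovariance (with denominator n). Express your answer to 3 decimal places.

Mean ȳ = (22 + 19 + 25 + 18 + 20 + 18 + 24 + 19)/8 = 20.6250
Σ_{t=1}^{6}(y_t−ȳ)(y_{t+2}−ȳ) = 16.5938
γ_2 = 16.5938 / 8 = 2.074

2.074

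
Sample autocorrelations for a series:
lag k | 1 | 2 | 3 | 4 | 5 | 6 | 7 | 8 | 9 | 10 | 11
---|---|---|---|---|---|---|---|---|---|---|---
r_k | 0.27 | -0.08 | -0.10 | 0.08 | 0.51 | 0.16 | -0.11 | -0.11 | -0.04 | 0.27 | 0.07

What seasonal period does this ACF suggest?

The largest autocorrelation is r_5 = 0.51; the remaining lags stay at or below 0.27.
The dominant spike at lag 5 indicates a seasonal period of 5.

5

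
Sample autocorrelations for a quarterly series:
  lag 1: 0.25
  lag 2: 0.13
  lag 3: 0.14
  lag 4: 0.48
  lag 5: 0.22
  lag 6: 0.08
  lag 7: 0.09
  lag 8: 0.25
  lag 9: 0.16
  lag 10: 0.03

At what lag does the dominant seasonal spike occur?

4

The largest autocorrelation is r_4 = 0.48; the remaining lags stay at or below 0.25. The elevated value at lag 1 (0.25), dropping to 0.13 at lag 2, reflects decaying short-term dependence rather than seasonality.
The dominant spike at lag 4 indicates a seasonal period of 4.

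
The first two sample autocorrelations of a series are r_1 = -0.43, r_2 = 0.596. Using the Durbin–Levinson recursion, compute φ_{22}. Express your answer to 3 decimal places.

φ_{22} = (r_2 − r_1²) / (1 − r_1²)
r_1² = (-0.43)² = 0.1849
Numerator = 0.596 − 0.1849 = 0.4111; denominator = 1 − 0.1849 = 0.8151
φ_{22} = 0.4111 / 0.8151 = 0.504

0.504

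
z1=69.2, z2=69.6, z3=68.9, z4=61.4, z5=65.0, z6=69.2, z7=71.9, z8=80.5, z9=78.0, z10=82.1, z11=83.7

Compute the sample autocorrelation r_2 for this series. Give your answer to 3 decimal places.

Mean z̄ = (69.2 + 69.6 + 68.9 + 61.4 + 65.0 + 69.2 + 71.9 + 80.5 + 78.0 + 82.1 + 83.7)/11 = 72.6818
Numerator Σ_{t=1}^{9}(z_t−z̄)(z_{t+2}−z̄) = 223.1248
Denominator Σ(z_t−z̄)² = 534.4564
r_2 = 223.1248 / 534.4564 = 0.417

0.417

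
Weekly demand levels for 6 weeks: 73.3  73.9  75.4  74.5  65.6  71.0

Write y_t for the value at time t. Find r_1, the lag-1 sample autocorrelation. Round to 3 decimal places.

0.114

Mean ȳ = (73.3 + 73.9 + 75.4 + 74.5 + 65.6 + 71.0)/6 = 72.2833
Numerator Σ_{t=1}^{5}(y_t−ȳ)(y_{t+1}−ȳ) = 7.3531
Denominator Σ(y_t−ȳ)² = 64.5883
r_1 = 7.3531 / 64.5883 = 0.114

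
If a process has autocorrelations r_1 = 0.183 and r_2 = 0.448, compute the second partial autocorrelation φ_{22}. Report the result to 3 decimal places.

0.429

φ_{22} = (r_2 − r_1²) / (1 − r_1²)
r_1² = (0.183)² = 0.033489
Numerator = 0.448 − 0.0335 = 0.4145; denominator = 1 − 0.0335 = 0.9665
φ_{22} = 0.4145 / 0.9665 = 0.429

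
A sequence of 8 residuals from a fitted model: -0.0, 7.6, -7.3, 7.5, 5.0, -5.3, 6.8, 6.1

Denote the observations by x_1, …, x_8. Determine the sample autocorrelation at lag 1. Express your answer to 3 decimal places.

-0.543

Mean x̄ = (-0.0 + 7.6 − 7.3 + 7.5 + 5.0 − 5.3 + 6.8 + 6.1)/8 = 2.5500
Deviations from mean: -2.5500, 5.0500, -9.8500, 4.9500, 2.4500, -7.8500, 4.2500, 3.5500
Numerator Σ_{t=1}^{7}(x_t−x̄)(x_{t+1}−x̄) = -136.7575
Denominator Σ(x_t−x̄)² = 251.8200
r_1 = -136.7575 / 251.8200 = -0.543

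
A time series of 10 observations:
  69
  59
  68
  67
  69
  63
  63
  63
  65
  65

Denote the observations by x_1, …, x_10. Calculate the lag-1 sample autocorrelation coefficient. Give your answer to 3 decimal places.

-0.298

Mean x̄ = (69 + 59 + 68 + 67 + 69 + 63 + 63 + 63 + 65 + 65)/10 = 65.1000
Numerator Σ_{t=1}^{9}(x_t−x̄)(x_{t+1}−x̄) = -27.7100
Denominator Σ(x_t−x̄)² = 92.9000
r_1 = -27.7100 / 92.9000 = -0.298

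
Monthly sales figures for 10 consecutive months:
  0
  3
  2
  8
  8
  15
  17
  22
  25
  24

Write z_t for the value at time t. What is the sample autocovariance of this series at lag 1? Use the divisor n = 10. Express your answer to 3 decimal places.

59.124

Mean z̄ = (0 + 3 + 2 + 8 + 8 + 15 + 17 + 22 + 25 + 24)/10 = 12.4000
Σ_{t=1}^{9}(z_t−z̄)(z_{t+1}−z̄) = 591.2400
γ_1 = 591.2400 / 10 = 59.124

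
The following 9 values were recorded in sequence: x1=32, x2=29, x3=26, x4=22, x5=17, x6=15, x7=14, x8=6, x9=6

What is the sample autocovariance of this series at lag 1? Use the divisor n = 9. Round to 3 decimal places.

Mean x̄ = (32 + 29 + 26 + 22 + 17 + 15 + 14 + 6 + 6)/9 = 18.5556
Σ_{t=1}^{8}(x_t−x̄)(x_{t+1}−x̄) = 475.0247
γ_1 = 475.0247 / 9 = 52.781

52.781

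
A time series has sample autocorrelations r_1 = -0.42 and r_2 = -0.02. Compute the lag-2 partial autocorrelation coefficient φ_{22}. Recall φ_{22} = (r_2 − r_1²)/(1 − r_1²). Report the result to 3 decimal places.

-0.238

φ_{22} = (r_2 − r_1²) / (1 − r_1²)
r_1² = (-0.42)² = 0.1764
Numerator = -0.02 − 0.1764 = -0.1964; denominator = 1 − 0.1764 = 0.8236
φ_{22} = -0.1964 / 0.8236 = -0.238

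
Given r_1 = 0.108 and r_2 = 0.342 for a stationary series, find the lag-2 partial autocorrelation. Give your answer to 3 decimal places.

φ_{22} = (r_2 − r_1²) / (1 − r_1²)
r_1² = (0.108)² = 0.011664
Numerator = 0.342 − 0.0117 = 0.3303; denominator = 1 − 0.0117 = 0.9883
φ_{22} = 0.3303 / 0.9883 = 0.334

0.334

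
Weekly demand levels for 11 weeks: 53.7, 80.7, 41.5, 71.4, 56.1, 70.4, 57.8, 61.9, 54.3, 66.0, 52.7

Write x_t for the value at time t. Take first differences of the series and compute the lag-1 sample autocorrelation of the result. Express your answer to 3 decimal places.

First differences Δx: 27.0, -39.2, 29.9, -15.3, 14.3, -12.6, 4.1, -7.6, 11.7, -13.3
Mean of differences = -0.1000
Numerator Σ(Δx_t−Δx̄)(Δx_{t+1}−Δx̄) = -3415.7500
Denominator Σ(Δx_t−Δx̄)² = 4145.2400
r_1(Δx) = -3415.7500 / 4145.2400 = -0.824

-0.824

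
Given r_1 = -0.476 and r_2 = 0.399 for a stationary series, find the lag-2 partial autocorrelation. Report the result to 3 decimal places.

0.223

φ_{22} = (r_2 − r_1²) / (1 − r_1²)
r_1² = (-0.476)² = 0.226576
Numerator = 0.399 − 0.2266 = 0.1724; denominator = 1 − 0.2266 = 0.7734
φ_{22} = 0.1724 / 0.7734 = 0.223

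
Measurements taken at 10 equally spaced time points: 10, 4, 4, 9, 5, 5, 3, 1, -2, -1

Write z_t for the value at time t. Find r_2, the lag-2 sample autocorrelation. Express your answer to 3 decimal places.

Mean z̄ = (10 + 4 + 4 + 9 + 5 + 5 + 3 + 1 − 2 − 1)/10 = 3.8000
Numerator Σ_{t=1}^{8}(z_t−z̄)(z_{t+2}−z̄) = 22.5200
Denominator Σ(z_t−z̄)² = 133.6000
r_2 = 22.5200 / 133.6000 = 0.169

0.169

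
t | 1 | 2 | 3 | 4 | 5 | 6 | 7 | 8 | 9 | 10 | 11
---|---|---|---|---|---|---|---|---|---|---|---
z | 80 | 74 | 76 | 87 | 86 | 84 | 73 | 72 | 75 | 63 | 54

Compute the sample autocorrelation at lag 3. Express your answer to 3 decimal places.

Mean z̄ = (80 + 74 + 76 + 87 + 86 + 84 + 73 + 72 + 75 + 63 + 54)/11 = 74.9091
Numerator Σ_{t=1}^{8}(z_t−z̄)(z_{t+3}−z̄) = 90.4298
Denominator Σ(z_t−z̄)² = 970.9091
r_3 = 90.4298 / 970.9091 = 0.093

0.093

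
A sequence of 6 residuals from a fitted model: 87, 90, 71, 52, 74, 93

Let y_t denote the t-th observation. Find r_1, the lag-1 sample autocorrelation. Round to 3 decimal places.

Mean ȳ = (87 + 90 + 71 + 52 + 74 + 93)/6 = 77.8333
Σ(y_t−ȳ)(y_{t+1}−ȳ) = (111.5278) + (-83.1389) + (176.5278) + (99.0278) + (-58.1389) = 245.8056
Denominator Σ(y_t−ȳ)² = 1190.8333
r_1 = 245.8056 / 1190.8333 = 0.206

0.206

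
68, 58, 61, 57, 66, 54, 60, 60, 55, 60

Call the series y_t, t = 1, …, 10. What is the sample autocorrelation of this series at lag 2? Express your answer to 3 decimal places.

0.216

Mean ȳ = (68 + 58 + 61 + 57 + 66 + 54 + 60 + 60 + 55 + 60)/10 = 59.9000
Numerator Σ_{t=1}^{8}(y_t−ȳ)(y_{t+2}−ȳ) = 37.7800
Denominator Σ(y_t−ȳ)² = 174.9000
r_2 = 37.7800 / 174.9000 = 0.216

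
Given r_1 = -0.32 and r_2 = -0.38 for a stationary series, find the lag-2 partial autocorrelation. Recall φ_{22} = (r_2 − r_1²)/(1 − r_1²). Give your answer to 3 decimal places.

-0.537

φ_{22} = (r_2 − r_1²) / (1 − r_1²)
r_1² = (-0.32)² = 0.1024
Numerator = -0.38 − 0.1024 = -0.4824; denominator = 1 − 0.1024 = 0.8976
φ_{22} = -0.4824 / 0.8976 = -0.537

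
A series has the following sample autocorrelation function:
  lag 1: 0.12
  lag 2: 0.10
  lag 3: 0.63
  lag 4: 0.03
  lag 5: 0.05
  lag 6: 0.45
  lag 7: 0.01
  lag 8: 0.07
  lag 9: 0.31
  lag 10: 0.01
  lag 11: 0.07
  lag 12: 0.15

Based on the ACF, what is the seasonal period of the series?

3

The largest autocorrelation is r_3 = 0.63, with weaker echoes at lags 6 (0.45), 9 (0.31) and 12 (0.15); the remaining lags stay at or below 0.12.
The dominant spike at lag 3 indicates a seasonal period of 3.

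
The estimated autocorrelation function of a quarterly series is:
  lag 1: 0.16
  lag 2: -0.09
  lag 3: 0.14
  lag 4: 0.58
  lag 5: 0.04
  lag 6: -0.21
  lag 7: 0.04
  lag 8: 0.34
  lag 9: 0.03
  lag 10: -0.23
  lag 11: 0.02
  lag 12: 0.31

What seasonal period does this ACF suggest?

The largest autocorrelation is r_4 = 0.58, with weaker echoes at lags 8 (0.34) and 12 (0.31); the remaining lags stay at or below 0.16.
The dominant spike at lag 4 indicates a seasonal period of 4.

4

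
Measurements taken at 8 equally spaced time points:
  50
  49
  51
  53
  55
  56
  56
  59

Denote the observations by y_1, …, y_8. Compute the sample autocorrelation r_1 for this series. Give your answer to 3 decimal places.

Mean ȳ = (50 + 49 + 51 + 53 + 55 + 56 + 56 + 59)/8 = 53.6250
Deviations from mean: -3.6250, -4.6250, -2.6250, -0.6250, 1.3750, 2.3750, 2.3750, 5.3750
Numerator Σ_{t=1}^{7}(y_t−ȳ)(y_{t+1}−ȳ) = 51.3594
Denominator Σ(y_t−ȳ)² = 83.8750
r_1 = 51.3594 / 83.8750 = 0.612

0.612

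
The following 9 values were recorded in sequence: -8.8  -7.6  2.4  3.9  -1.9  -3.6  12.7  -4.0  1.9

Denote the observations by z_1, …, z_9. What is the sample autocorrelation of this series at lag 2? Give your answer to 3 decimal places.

-0.137

Mean z̄ = (-8.8 − 7.6 + 2.4 + 3.9 − 1.9 − 3.6 + 12.7 − 4.0 + 1.9)/9 = -0.5556
Numerator Σ_{t=1}^{7}(z_t−z̄)(z_{t+2}−z̄) = -48.0773
Denominator Σ(z_t−z̄)² = 350.8622
r_2 = -48.0773 / 350.8622 = -0.137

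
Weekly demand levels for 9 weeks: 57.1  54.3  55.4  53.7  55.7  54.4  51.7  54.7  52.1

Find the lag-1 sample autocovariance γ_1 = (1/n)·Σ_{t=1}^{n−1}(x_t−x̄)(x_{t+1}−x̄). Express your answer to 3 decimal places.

-0.393

Mean x̄ = (57.1 + 54.3 + 55.4 + 53.7 + 55.7 + 54.4 + 51.7 + 54.7 + 52.1)/9 = 54.3444
Σ_{t=1}^{8}(x_t−x̄)(x_{t+1}−x̄) = -3.5331
γ_1 = -3.5331 / 9 = -0.393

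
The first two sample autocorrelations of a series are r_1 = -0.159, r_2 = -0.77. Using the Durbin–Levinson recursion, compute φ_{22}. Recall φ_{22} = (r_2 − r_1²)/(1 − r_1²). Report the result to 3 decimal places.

φ_{22} = (r_2 − r_1²) / (1 − r_1²)
r_1² = (-0.159)² = 0.025281
Numerator = -0.77 − 0.0253 = -0.7953; denominator = 1 − 0.0253 = 0.9747
φ_{22} = -0.7953 / 0.9747 = -0.816

-0.816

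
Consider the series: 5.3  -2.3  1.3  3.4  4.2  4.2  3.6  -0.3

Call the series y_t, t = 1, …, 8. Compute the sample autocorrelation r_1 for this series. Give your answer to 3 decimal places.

-0.117

Mean ȳ = (5.3 − 2.3 + 1.3 + 3.4 + 4.2 + 4.2 + 3.6 − 0.3)/8 = 2.4250
Σ(y_t−ȳ)(y_{t+1}−ȳ) = (-13.5844) + (5.3156) + (-1.0969) + (1.7306) + (3.1506) + (2.0856) + (-3.2019) = -5.6006
Denominator Σ(y_t−ȳ)² = 47.9150
r_1 = -5.6006 / 47.9150 = -0.117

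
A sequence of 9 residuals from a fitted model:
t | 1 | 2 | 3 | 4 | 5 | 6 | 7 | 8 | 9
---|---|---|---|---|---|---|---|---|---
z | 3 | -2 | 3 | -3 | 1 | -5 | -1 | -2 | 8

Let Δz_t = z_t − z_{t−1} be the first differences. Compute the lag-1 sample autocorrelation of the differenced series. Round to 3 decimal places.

-0.561

First differences Δz: -5, 5, -6, 4, -6, 4, -1, 10
Mean of differences = 0.6250
Numerator Σ(Δz_t−Δz̄)(Δz_{t+1}−Δz̄) = -141.3906
Denominator Σ(Δz_t−Δz̄)² = 251.8750
r_1(Δz) = -141.3906 / 251.8750 = -0.561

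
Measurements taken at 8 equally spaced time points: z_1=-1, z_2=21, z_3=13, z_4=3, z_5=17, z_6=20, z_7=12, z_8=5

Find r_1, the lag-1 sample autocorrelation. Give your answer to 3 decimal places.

-0.241

Mean z̄ = (-1 + 21 + 13 + 3 + 17 + 20 + 12 + 5)/8 = 11.2500
Numerator Σ_{t=1}^{7}(z_t−z̄)(z_{t+1}−z̄) = -112.0625
Denominator Σ(z_t−z̄)² = 465.5000
r_1 = -112.0625 / 465.5000 = -0.241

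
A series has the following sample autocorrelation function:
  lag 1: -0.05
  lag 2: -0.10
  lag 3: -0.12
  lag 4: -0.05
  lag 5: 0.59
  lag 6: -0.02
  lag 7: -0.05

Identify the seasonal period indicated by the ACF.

The largest autocorrelation is r_5 = 0.59; the remaining lags stay at or below -0.02.
The dominant spike at lag 5 indicates a seasonal period of 5.

5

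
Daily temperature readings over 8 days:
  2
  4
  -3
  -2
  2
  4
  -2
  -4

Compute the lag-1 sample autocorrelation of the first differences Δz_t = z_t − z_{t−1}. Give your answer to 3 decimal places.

First differences Δz: 2, -7, 1, 4, 2, -6, -2
Mean of differences = -0.8571
Numerator Σ(Δz_t−Δz̄)(Δz_{t+1}−Δz̄) = -14.8776
Denominator Σ(Δz_t−Δz̄)² = 108.8571
r_1(Δz) = -14.8776 / 108.8571 = -0.137

-0.137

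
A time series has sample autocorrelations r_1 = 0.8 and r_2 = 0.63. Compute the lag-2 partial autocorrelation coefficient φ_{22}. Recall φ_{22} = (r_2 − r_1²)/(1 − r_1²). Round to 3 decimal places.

-0.028

φ_{22} = (r_2 − r_1²) / (1 − r_1²)
r_1² = (0.8)² = 0.64
Numerator = 0.63 − 0.6400 = -0.0100; denominator = 1 − 0.6400 = 0.3600
φ_{22} = -0.0100 / 0.3600 = -0.028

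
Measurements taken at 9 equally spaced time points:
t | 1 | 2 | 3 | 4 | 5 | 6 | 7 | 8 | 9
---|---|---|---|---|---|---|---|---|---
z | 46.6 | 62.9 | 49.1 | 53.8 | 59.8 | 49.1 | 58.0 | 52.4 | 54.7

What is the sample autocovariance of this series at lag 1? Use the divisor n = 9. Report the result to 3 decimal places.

-18.390

Mean z̄ = (46.6 + 62.9 + 49.1 + 53.8 + 59.8 + 49.1 + 58.0 + 52.4 + 54.7)/9 = 54.0444
Σ_{t=1}^{8}(z_t−z̄)(z_{t+1}−z̄) = -165.5075
γ_1 = -165.5075 / 9 = -18.390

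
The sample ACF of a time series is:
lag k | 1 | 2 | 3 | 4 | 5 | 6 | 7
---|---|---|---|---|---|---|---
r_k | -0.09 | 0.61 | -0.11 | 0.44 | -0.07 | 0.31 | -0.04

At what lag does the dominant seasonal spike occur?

The largest autocorrelation is r_2 = 0.61, with weaker echoes at lags 4 (0.44) and 6 (0.31); the remaining lags stay at or below -0.04.
The dominant spike at lag 2 indicates a seasonal period of 2.

2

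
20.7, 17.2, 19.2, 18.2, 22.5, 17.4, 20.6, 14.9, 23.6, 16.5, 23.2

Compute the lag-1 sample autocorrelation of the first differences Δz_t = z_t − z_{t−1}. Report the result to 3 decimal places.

-0.832

First differences Δz: -3.5, 2.0, -1.0, 4.3, -5.1, 3.2, -5.7, 8.7, -7.1, 6.7
Mean of differences = 0.2500
Numerator Σ(Δz_t−Δz̄)(Δz_{t+1}−Δz̄) = -228.6075
Denominator Σ(Δz_t−Δz̄)² = 274.8450
r_1(Δz) = -228.6075 / 274.8450 = -0.832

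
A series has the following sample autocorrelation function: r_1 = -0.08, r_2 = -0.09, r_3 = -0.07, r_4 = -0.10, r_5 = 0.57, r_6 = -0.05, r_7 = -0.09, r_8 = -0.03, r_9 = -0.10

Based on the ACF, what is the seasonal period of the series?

The largest autocorrelation is r_5 = 0.57; the remaining lags stay at or below -0.03.
The dominant spike at lag 5 indicates a seasonal period of 5.

5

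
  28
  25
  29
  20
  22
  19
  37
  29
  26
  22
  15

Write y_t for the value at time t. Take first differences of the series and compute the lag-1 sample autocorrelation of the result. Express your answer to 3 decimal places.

First differences Δy: -3, 4, -9, 2, -3, 18, -8, -3, -4, -7
Mean of differences = -1.3000
Numerator Σ(Δy_t−Δȳ)(Δy_{t+1}−Δȳ) = -211.5900
Denominator Σ(Δy_t−Δȳ)² = 564.1000
r_1(Δy) = -211.5900 / 564.1000 = -0.375

-0.375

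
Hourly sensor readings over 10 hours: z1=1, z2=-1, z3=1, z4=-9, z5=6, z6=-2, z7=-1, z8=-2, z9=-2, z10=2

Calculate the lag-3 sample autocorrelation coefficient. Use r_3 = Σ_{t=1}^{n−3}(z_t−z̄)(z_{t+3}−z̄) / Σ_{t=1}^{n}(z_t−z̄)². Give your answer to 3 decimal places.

-0.179

Mean z̄ = (1 − 1 + 1 − 9 + 6 − 2 − 1 − 2 − 2 + 2)/10 = -0.7000
Σ(z_t−z̄)(z_{t+3}−z̄) = (-14.1100) + (-2.0100) + (-2.2100) + (2.4900) + (-8.7100) + (1.6900) + (-0.8100) = -23.6700
Denominator Σ(z_t−z̄)² = 132.1000
r_3 = -23.6700 / 132.1000 = -0.179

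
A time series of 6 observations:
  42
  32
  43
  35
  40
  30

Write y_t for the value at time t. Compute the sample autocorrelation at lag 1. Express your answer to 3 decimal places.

Mean ȳ = (42 + 32 + 43 + 35 + 40 + 30)/6 = 37.0000
Σ(y_t−ȳ)(y_{t+1}−ȳ) = (-25.0000) + (-30.0000) + (-12.0000) + (-6.0000) + (-21.0000) = -94.0000
Denominator Σ(y_t−ȳ)² = 148.0000
r_1 = -94.0000 / 148.0000 = -0.635

-0.635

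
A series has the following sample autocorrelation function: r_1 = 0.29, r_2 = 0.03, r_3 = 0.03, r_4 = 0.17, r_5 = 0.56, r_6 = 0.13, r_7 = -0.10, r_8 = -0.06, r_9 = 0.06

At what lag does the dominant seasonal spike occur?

5

The largest autocorrelation is r_5 = 0.56; the remaining lags stay at or below 0.29. The elevated value at lag 1 (0.29), dropping to 0.03 at lag 2, reflects decaying short-term dependence rather than seasonality.
The dominant spike at lag 5 indicates a seasonal period of 5.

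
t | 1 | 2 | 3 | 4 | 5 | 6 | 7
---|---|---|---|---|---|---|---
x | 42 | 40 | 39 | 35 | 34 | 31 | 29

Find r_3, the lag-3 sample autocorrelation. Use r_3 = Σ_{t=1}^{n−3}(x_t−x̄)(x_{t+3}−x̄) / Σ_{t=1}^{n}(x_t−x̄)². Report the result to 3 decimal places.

Mean x̄ = (42 + 40 + 39 + 35 + 34 + 31 + 29)/7 = 35.7143
Deviations from mean: 6.2857, 4.2857, 3.2857, -0.7143, -1.7143, -4.7143, -6.7143
Numerator Σ_{t=1}^{4}(x_t−x̄)(x_{t+3}−x̄) = -22.5306
Denominator Σ(x_t−x̄)² = 139.4286
r_3 = -22.5306 / 139.4286 = -0.162

-0.162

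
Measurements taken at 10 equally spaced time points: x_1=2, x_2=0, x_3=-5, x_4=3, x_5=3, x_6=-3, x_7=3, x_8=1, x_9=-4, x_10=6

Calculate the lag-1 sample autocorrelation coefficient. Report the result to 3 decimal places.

-0.421

Mean x̄ = (2 + 0 − 5 + 3 + 3 − 3 + 3 + 1 − 4 + 6)/10 = 0.6000
Numerator Σ_{t=1}^{9}(x_t−x̄)(x_{t+1}−x̄) = -48.1600
Denominator Σ(x_t−x̄)² = 114.4000
r_1 = -48.1600 / 114.4000 = -0.421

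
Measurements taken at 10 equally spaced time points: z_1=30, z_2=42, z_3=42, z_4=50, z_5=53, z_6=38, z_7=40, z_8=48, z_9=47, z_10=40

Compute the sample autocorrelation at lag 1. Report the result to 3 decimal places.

0.087

Mean z̄ = (30 + 42 + 42 + 50 + 53 + 38 + 40 + 48 + 47 + 40)/10 = 43.0000
Numerator Σ_{t=1}^{9}(z_t−z̄)(z_{t+1}−z̄) = 35.0000
Denominator Σ(z_t−z̄)² = 404.0000
r_1 = 35.0000 / 404.0000 = 0.087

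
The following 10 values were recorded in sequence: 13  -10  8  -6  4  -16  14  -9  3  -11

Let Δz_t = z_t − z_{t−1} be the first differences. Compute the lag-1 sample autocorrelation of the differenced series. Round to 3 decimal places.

-0.834

First differences Δz: -23, 18, -14, 10, -20, 30, -23, 12, -14
Mean of differences = -2.6667
Numerator Σ(Δz_t−Δz̄)(Δz_{t+1}−Δz̄) = -2712.4444
Denominator Σ(Δz_t−Δz̄)² = 3254.0000
r_1(Δz) = -2712.4444 / 3254.0000 = -0.834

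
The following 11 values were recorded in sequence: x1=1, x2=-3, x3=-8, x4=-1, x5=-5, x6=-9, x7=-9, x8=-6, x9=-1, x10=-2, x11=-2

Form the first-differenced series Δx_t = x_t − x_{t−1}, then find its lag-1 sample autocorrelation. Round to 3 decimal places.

-0.108

First differences Δx: -4, -5, 7, -4, -4, 0, 3, 5, -1, 0
Mean of differences = -0.3000
Numerator Σ(Δx_t−Δx̄)(Δx_{t+1}−Δx̄) = -16.7900
Denominator Σ(Δx_t−Δx̄)² = 156.1000
r_1(Δx) = -16.7900 / 156.1000 = -0.108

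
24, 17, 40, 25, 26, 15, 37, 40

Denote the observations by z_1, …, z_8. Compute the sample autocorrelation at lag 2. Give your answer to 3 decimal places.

-0.253

Mean z̄ = (24 + 17 + 40 + 25 + 26 + 15 + 37 + 40)/8 = 28.0000
Deviations from mean: -4.0000, -11.0000, 12.0000, -3.0000, -2.0000, -13.0000, 9.0000, 12.0000
Numerator Σ_{t=1}^{6}(z_t−z̄)(z_{t+2}−z̄) = -174.0000
Denominator Σ(z_t−z̄)² = 688.0000
r_2 = -174.0000 / 688.0000 = -0.253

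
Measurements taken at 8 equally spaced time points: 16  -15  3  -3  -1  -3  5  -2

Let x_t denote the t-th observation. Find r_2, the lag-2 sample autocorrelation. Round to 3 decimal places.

0.186

Mean x̄ = (16 − 15 + 3 − 3 − 1 − 3 + 5 − 2)/8 = 0.0000
Numerator Σ_{t=1}^{6}(x_t−x̄)(x_{t+2}−x̄) = 100.0000
Denominator Σ(x_t−x̄)² = 538.0000
r_2 = 100.0000 / 538.0000 = 0.186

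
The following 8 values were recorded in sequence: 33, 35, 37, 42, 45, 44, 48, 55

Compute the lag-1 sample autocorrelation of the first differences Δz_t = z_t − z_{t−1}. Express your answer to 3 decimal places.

First differences Δz: 2, 2, 5, 3, -1, 4, 7
Mean of differences = 3.1429
Numerator Σ(Δz_t−Δz̄)(Δz_{t+1}−Δz̄) = -0.7347
Denominator Σ(Δz_t−Δz̄)² = 38.8571
r_1(Δz) = -0.7347 / 38.8571 = -0.019

-0.019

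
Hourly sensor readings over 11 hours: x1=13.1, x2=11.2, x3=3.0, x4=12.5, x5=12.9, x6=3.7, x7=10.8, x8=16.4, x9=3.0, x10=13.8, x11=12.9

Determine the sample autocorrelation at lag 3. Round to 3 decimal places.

Mean x̄ = (13.1 + 11.2 + 3.0 + 12.5 + 12.9 + 3.7 + 10.8 + 16.4 + 3.0 + 13.8 + 12.9)/11 = 10.3000
Numerator Σ_{t=1}^{8}(x_t−x̄)(x_{t+3}−x̄) = 139.4300
Denominator Σ(x_t−x̄)² = 226.8600
r_3 = 139.4300 / 226.8600 = 0.615

0.615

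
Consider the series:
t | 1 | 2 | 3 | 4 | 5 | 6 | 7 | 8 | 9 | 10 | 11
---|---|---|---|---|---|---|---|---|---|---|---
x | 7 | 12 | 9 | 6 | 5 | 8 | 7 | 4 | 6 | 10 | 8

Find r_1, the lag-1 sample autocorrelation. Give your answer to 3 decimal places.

Mean x̄ = (7 + 12 + 9 + 6 + 5 + 8 + 7 + 4 + 6 + 10 + 8)/11 = 7.4545
Numerator Σ_{t=1}^{10}(x_t−x̄)(x_{t+1}−x̄) = 8.9752
Denominator Σ(x_t−x̄)² = 52.7273
r_1 = 8.9752 / 52.7273 = 0.170

0.170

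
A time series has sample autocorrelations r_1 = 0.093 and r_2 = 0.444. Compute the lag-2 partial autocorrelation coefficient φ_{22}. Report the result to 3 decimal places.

0.439

φ_{22} = (r_2 − r_1²) / (1 − r_1²)
r_1² = (0.093)² = 0.008649
Numerator = 0.444 − 0.0086 = 0.4354; denominator = 1 − 0.0086 = 0.9914
φ_{22} = 0.4354 / 0.9914 = 0.439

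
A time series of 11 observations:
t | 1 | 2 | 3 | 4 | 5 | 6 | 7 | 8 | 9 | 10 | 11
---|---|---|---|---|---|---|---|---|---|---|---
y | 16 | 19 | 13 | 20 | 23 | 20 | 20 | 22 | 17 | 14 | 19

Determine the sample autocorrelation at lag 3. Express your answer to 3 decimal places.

Mean ȳ = (16 + 19 + 13 + 20 + 23 + 20 + 20 + 22 + 17 + 14 + 19)/11 = 18.4545
Numerator Σ_{t=1}^{8}(y_t−ȳ)(y_{t+3}−ȳ) = 1.5620
Denominator Σ(y_t−ȳ)² = 98.7273
r_3 = 1.5620 / 98.7273 = 0.016

0.016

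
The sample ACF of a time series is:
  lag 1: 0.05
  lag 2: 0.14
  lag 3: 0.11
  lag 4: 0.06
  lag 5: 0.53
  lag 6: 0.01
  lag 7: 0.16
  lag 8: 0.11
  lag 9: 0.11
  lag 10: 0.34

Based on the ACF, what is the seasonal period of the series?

5

The largest autocorrelation is r_5 = 0.53, with a weaker echo at lag 10 (0.34); the remaining lags stay at or below 0.16.
The dominant spike at lag 5 indicates a seasonal period of 5.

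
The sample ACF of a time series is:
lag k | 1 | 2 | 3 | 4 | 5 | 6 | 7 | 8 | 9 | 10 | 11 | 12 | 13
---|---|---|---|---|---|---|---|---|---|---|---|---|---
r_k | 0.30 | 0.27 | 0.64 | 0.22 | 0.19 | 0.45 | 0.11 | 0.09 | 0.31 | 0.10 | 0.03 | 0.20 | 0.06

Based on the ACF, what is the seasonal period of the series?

3

The largest autocorrelation is r_3 = 0.64, with weaker echoes at lags 6 (0.45) and 9 (0.31); the remaining lags stay at or below 0.30. The elevated value at lag 1 (0.30), dropping to 0.27 at lag 2, reflects decaying short-term dependence rather than seasonality.
The dominant spike at lag 3 indicates a seasonal period of 3.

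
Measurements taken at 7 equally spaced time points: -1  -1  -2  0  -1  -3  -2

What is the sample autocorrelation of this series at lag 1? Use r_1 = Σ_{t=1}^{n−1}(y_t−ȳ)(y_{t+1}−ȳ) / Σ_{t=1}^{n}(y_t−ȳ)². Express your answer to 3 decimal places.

Mean ȳ = (-1 − 1 − 2 + 0 − 1 − 3 − 2)/7 = -1.4286
Σ(y_t−ȳ)(y_{t+1}−ȳ) = (0.1837) + (-0.2449) + (-0.8163) + (0.6122) + (-0.6735) + (0.8980) = -0.0408
Denominator Σ(y_t−ȳ)² = 5.7143
r_1 = -0.0408 / 5.7143 = -0.007

-0.007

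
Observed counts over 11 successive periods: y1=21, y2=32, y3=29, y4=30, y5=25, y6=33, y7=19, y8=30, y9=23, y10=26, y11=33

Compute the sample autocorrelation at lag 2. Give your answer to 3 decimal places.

Mean ȳ = (21 + 32 + 29 + 30 + 25 + 33 + 19 + 30 + 23 + 26 + 33)/11 = 27.3636
Numerator Σ_{t=1}^{9}(y_t−ȳ)(y_{t+2}−ȳ) = 55.7355
Denominator Σ(y_t−ȳ)² = 238.5455
r_2 = 55.7355 / 238.5455 = 0.234

0.234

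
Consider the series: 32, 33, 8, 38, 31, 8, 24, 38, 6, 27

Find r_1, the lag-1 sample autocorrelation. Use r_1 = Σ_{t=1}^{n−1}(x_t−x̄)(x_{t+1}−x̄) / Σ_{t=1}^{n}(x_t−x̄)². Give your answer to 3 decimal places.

Mean x̄ = (32 + 33 + 8 + 38 + 31 + 8 + 24 + 38 + 6 + 27)/10 = 24.5000
Numerator Σ_{t=1}^{9}(x_t−x̄)(x_{t+1}−x̄) = -613.2500
Denominator Σ(x_t−x̄)² = 1428.5000
r_1 = -613.2500 / 1428.5000 = -0.429

-0.429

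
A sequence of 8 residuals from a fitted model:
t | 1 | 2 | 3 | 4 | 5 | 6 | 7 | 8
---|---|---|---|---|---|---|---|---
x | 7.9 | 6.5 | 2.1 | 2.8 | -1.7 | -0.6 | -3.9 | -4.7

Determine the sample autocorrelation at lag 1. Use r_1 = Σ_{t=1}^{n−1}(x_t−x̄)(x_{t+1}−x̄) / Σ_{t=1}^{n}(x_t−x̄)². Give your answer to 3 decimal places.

Mean x̄ = (7.9 + 6.5 + 2.1 + 2.8 − 1.7 − 0.6 − 3.9 − 4.7)/8 = 1.0500
Deviations from mean: 6.8500, 5.4500, 1.0500, 1.7500, -2.7500, -1.6500, -4.9500, -5.7500
Σ(x_t−x̄)(x_{t+1}−x̄) = (37.3325) + (5.7225) + (1.8375) + (-4.8125) + (4.5375) + (8.1675) + (28.4625) = 81.2475
Denominator Σ(x_t−x̄)² = 148.6400
r_1 = 81.2475 / 148.6400 = 0.547

0.547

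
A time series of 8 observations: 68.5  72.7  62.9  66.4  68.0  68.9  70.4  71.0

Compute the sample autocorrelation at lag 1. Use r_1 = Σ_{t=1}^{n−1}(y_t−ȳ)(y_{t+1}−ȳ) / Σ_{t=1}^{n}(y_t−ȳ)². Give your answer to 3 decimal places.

Mean ȳ = (68.5 + 72.7 + 62.9 + 66.4 + 68.0 + 68.9 + 70.4 + 71.0)/8 = 68.6000
Σ(y_t−ȳ)(y_{t+1}−ȳ) = (-0.4100) + (-23.3700) + (12.5400) + (1.3200) + (-0.1800) + (0.5400) + (4.3200) = -5.2400
Denominator Σ(y_t−ȳ)² = 63.6000
r_1 = -5.2400 / 63.6000 = -0.082

-0.082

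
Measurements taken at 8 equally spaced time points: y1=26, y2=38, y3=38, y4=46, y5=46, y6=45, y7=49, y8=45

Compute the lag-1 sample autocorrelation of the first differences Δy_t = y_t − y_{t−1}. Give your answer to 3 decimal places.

-0.302

First differences Δy: 12, 0, 8, 0, -1, 4, -4
Mean of differences = 2.7143
Numerator Σ(Δy_t−Δȳ)(Δy_{t+1}−Δȳ) = -57.2245
Denominator Σ(Δy_t−Δȳ)² = 189.4286
r_1(Δy) = -57.2245 / 189.4286 = -0.302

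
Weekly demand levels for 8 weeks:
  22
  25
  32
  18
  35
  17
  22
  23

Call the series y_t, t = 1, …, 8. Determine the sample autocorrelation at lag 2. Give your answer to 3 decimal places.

0.327

Mean ȳ = (22 + 25 + 32 + 18 + 35 + 17 + 22 + 23)/8 = 24.2500
Deviations from mean: -2.2500, 0.7500, 7.7500, -6.2500, 10.7500, -7.2500, -2.2500, -1.2500
Σ(y_t−ȳ)(y_{t+2}−ȳ) = (-17.4375) + (-4.6875) + (83.3125) + (45.3125) + (-24.1875) + (9.0625) = 91.3750
Denominator Σ(y_t−ȳ)² = 279.5000
r_2 = 91.3750 / 279.5000 = 0.327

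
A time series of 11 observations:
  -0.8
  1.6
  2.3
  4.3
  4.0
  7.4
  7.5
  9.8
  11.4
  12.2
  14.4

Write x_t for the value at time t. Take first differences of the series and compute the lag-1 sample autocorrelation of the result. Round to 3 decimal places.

-0.797

First differences Δx: 2.4, 0.7, 2.0, -0.3, 3.4, 0.1, 2.3, 1.6, 0.8, 2.2
Mean of differences = 1.5200
Numerator Σ(Δx_t−Δx̄)(Δx_{t+1}−Δx̄) = -9.6724
Denominator Σ(Δx_t−Δx̄)² = 12.1360
r_1(Δx) = -9.6724 / 12.1360 = -0.797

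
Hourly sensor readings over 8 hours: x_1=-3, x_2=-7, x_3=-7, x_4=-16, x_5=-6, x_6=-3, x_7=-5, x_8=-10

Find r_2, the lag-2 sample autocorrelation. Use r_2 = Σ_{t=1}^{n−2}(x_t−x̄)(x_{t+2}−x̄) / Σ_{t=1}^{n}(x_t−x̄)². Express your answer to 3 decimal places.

Mean x̄ = (-3 − 7 − 7 − 16 − 6 − 3 − 5 − 10)/8 = -7.1250
Deviations from mean: 4.1250, 0.1250, 0.1250, -8.8750, 1.1250, 4.1250, 2.1250, -2.8750
Σ(x_t−x̄)(x_{t+2}−x̄) = (0.5156) + (-1.1094) + (0.1406) + (-36.6094) + (2.3906) + (-11.8594) = -46.5313
Denominator Σ(x_t−x̄)² = 126.8750
r_2 = -46.5313 / 126.8750 = -0.367

-0.367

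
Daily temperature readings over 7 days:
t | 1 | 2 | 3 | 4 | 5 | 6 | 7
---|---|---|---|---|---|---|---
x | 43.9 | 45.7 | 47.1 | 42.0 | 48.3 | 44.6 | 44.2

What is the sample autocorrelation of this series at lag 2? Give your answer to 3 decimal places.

0.029

Mean x̄ = (43.9 + 45.7 + 47.1 + 42.0 + 48.3 + 44.6 + 44.2)/7 = 45.1143
Deviations from mean: -1.2143, 0.5857, 1.9857, -3.1143, 3.1857, -0.5143, -0.9143
Σ(x_t−x̄)(x_{t+2}−x̄) = (-2.4112) + (-1.8241) + (6.3259) + (1.6016) + (-2.9127) = 0.7796
Denominator Σ(x_t−x̄)² = 26.7086
r_2 = 0.7796 / 26.7086 = 0.029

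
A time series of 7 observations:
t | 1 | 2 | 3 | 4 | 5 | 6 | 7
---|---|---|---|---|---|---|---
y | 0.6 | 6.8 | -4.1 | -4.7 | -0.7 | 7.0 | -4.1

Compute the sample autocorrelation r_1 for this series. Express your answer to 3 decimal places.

-0.233

Mean ȳ = (0.6 + 6.8 − 4.1 − 4.7 − 0.7 + 7.0 − 4.1)/7 = 0.1143
Deviations from mean: 0.4857, 6.6857, -4.2143, -4.8143, -0.8143, 6.8857, -4.2143
Σ(y_t−ȳ)(y_{t+1}−ȳ) = (3.2473) + (-28.1755) + (20.2888) + (3.9202) + (-5.6069) + (-29.0184) = -35.3445
Denominator Σ(y_t−ȳ)² = 151.7086
r_1 = -35.3445 / 151.7086 = -0.233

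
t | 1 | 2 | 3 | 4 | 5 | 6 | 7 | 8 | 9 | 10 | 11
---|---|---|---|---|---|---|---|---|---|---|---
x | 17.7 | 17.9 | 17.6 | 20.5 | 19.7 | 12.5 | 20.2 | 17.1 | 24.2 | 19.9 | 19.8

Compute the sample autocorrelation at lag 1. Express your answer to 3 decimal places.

-0.210

Mean x̄ = (17.7 + 17.9 + 17.6 + 20.5 + 19.7 + 12.5 + 20.2 + 17.1 + 24.2 + 19.9 + 19.8)/11 = 18.8273
Numerator Σ_{t=1}^{10}(x_t−x̄)(x_{t+1}−x̄) = -17.4617
Denominator Σ(x_t−x̄)² = 83.0618
r_1 = -17.4617 / 83.0618 = -0.210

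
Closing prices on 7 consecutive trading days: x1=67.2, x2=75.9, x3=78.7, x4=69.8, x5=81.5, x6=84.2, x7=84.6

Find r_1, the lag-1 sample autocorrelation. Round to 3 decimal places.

Mean x̄ = (67.2 + 75.9 + 78.7 + 69.8 + 81.5 + 84.2 + 84.6)/7 = 77.4143
Σ(x_t−x̄)(x_{t+1}−x̄) = (15.4673) + (-1.9469) + (-9.7898) + (-31.1098) + (27.7245) + (48.7602) = 49.1055
Denominator Σ(x_t−x̄)² = 280.6286
r_1 = 49.1055 / 280.6286 = 0.175

0.175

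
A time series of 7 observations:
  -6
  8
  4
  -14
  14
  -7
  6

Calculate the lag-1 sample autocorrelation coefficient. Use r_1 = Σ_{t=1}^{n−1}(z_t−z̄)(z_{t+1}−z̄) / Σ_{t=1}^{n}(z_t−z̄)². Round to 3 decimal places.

-0.699

Mean z̄ = (-6 + 8 + 4 − 14 + 14 − 7 + 6)/7 = 0.7143
Deviations from mean: -6.7143, 7.2857, 3.2857, -14.7143, 13.2857, -7.7143, 5.2857
Σ(z_t−z̄)(z_{t+1}−z̄) = (-48.9184) + (23.9388) + (-48.3469) + (-195.4898) + (-102.4898) + (-40.7755) = -412.0816
Denominator Σ(z_t−z̄)² = 589.4286
r_1 = -412.0816 / 589.4286 = -0.699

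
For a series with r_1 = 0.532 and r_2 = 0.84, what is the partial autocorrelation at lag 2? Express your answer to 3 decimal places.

φ_{22} = (r_2 − r_1²) / (1 − r_1²)
r_1² = (0.532)² = 0.283024
Numerator = 0.84 − 0.2830 = 0.5570; denominator = 1 − 0.2830 = 0.7170
φ_{22} = 0.5570 / 0.7170 = 0.777

0.777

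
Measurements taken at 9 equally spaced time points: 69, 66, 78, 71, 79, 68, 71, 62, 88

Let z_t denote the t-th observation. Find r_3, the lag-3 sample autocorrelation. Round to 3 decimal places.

-0.393

Mean z̄ = (69 + 66 + 78 + 71 + 79 + 68 + 71 + 62 + 88)/9 = 72.4444
Σ(z_t−z̄)(z_{t+3}−z̄) = (4.9753) + (-42.2469) + (-24.6914) + (2.0864) + (-68.4691) + (-69.1358) = -197.4815
Denominator Σ(z_t−z̄)² = 502.2222
r_3 = -197.4815 / 502.2222 = -0.393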